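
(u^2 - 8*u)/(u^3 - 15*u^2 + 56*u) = 1/(u - 7)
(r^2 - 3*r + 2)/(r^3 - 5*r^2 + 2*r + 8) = (r - 1)/(r^2 - 3*r - 4)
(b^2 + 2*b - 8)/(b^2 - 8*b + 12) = (b + 4)/(b - 6)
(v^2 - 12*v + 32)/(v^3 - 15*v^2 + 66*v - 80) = (v - 4)/(v^2 - 7*v + 10)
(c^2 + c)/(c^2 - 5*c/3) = 3*(c + 1)/(3*c - 5)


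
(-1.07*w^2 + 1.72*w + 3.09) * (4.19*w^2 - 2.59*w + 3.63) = -4.4833*w^4 + 9.9781*w^3 + 4.6082*w^2 - 1.7595*w + 11.2167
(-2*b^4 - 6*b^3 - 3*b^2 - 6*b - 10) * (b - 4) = -2*b^5 + 2*b^4 + 21*b^3 + 6*b^2 + 14*b + 40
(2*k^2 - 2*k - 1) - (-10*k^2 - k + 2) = 12*k^2 - k - 3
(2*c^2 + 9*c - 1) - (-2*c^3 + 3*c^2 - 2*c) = 2*c^3 - c^2 + 11*c - 1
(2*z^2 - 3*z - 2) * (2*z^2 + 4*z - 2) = 4*z^4 + 2*z^3 - 20*z^2 - 2*z + 4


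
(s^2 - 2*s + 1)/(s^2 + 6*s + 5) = (s^2 - 2*s + 1)/(s^2 + 6*s + 5)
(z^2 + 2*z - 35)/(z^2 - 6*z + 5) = (z + 7)/(z - 1)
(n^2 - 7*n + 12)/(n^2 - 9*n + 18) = (n - 4)/(n - 6)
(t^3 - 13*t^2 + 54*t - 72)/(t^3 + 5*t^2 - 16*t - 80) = (t^2 - 9*t + 18)/(t^2 + 9*t + 20)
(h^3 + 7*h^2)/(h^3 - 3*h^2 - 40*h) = h*(h + 7)/(h^2 - 3*h - 40)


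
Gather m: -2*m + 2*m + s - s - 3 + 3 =0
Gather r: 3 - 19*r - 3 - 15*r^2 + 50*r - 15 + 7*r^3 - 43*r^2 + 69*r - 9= 7*r^3 - 58*r^2 + 100*r - 24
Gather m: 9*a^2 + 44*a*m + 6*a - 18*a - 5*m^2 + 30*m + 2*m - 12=9*a^2 - 12*a - 5*m^2 + m*(44*a + 32) - 12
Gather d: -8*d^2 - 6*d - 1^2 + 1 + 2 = -8*d^2 - 6*d + 2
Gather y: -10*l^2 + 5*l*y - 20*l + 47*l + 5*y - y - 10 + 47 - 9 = -10*l^2 + 27*l + y*(5*l + 4) + 28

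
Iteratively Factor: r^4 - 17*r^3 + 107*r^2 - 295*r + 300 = (r - 3)*(r^3 - 14*r^2 + 65*r - 100) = (r - 4)*(r - 3)*(r^2 - 10*r + 25) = (r - 5)*(r - 4)*(r - 3)*(r - 5)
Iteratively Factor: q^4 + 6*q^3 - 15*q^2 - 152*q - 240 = (q + 4)*(q^3 + 2*q^2 - 23*q - 60) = (q + 3)*(q + 4)*(q^2 - q - 20) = (q - 5)*(q + 3)*(q + 4)*(q + 4)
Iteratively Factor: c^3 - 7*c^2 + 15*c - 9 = (c - 3)*(c^2 - 4*c + 3) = (c - 3)^2*(c - 1)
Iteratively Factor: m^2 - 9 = (m - 3)*(m + 3)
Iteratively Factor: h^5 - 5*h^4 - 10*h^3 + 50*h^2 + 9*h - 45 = (h - 3)*(h^4 - 2*h^3 - 16*h^2 + 2*h + 15) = (h - 3)*(h + 1)*(h^3 - 3*h^2 - 13*h + 15) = (h - 5)*(h - 3)*(h + 1)*(h^2 + 2*h - 3) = (h - 5)*(h - 3)*(h + 1)*(h + 3)*(h - 1)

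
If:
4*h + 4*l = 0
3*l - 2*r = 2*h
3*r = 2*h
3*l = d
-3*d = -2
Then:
No Solution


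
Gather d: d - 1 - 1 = d - 2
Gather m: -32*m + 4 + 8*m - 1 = 3 - 24*m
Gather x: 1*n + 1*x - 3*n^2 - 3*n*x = -3*n^2 + n + x*(1 - 3*n)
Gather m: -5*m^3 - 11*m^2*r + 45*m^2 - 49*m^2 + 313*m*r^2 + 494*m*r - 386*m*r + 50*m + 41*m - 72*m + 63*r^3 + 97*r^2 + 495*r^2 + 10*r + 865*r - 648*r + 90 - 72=-5*m^3 + m^2*(-11*r - 4) + m*(313*r^2 + 108*r + 19) + 63*r^3 + 592*r^2 + 227*r + 18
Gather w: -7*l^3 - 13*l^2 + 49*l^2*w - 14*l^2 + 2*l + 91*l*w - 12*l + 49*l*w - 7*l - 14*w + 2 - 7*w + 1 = -7*l^3 - 27*l^2 - 17*l + w*(49*l^2 + 140*l - 21) + 3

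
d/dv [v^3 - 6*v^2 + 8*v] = 3*v^2 - 12*v + 8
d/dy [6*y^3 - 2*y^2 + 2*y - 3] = 18*y^2 - 4*y + 2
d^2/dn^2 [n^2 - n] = 2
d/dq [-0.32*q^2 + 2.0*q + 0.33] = 2.0 - 0.64*q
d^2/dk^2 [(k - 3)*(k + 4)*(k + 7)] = 6*k + 16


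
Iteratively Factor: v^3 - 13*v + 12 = (v + 4)*(v^2 - 4*v + 3) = (v - 1)*(v + 4)*(v - 3)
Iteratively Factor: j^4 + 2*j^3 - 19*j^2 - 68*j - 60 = (j + 2)*(j^3 - 19*j - 30) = (j + 2)^2*(j^2 - 2*j - 15) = (j - 5)*(j + 2)^2*(j + 3)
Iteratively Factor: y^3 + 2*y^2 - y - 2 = (y + 1)*(y^2 + y - 2) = (y + 1)*(y + 2)*(y - 1)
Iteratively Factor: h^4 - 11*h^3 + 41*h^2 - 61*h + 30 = (h - 1)*(h^3 - 10*h^2 + 31*h - 30) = (h - 5)*(h - 1)*(h^2 - 5*h + 6) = (h - 5)*(h - 2)*(h - 1)*(h - 3)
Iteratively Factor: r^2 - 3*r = (r - 3)*(r)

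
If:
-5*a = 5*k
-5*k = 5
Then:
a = 1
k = -1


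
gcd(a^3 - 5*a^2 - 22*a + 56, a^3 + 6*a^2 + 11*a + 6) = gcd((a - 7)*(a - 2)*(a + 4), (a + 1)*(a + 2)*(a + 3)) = 1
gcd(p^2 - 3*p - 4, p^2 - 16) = p - 4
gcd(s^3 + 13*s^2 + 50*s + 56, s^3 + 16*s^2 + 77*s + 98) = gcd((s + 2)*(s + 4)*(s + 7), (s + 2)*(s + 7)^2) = s^2 + 9*s + 14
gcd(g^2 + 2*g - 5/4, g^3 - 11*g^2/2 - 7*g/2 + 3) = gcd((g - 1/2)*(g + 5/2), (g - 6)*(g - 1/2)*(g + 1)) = g - 1/2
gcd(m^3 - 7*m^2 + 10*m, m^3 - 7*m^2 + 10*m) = m^3 - 7*m^2 + 10*m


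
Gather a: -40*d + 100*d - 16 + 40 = 60*d + 24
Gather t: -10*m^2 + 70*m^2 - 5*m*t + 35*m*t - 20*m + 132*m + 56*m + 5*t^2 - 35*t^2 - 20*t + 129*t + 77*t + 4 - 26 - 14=60*m^2 + 168*m - 30*t^2 + t*(30*m + 186) - 36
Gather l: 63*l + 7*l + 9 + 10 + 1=70*l + 20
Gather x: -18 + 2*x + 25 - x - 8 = x - 1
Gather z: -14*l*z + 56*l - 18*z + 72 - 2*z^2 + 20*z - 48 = 56*l - 2*z^2 + z*(2 - 14*l) + 24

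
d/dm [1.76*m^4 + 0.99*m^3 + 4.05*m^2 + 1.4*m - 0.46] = 7.04*m^3 + 2.97*m^2 + 8.1*m + 1.4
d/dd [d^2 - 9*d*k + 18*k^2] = 2*d - 9*k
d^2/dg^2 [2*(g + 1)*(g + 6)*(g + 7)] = 12*g + 56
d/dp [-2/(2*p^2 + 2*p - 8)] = (2*p + 1)/(p^2 + p - 4)^2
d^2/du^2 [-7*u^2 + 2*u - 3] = -14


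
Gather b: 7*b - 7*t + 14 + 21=7*b - 7*t + 35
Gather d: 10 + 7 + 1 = 18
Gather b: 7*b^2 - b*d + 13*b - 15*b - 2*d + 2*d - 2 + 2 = 7*b^2 + b*(-d - 2)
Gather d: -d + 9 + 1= 10 - d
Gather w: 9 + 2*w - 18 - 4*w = -2*w - 9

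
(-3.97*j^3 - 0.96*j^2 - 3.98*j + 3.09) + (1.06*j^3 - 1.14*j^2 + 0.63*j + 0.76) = -2.91*j^3 - 2.1*j^2 - 3.35*j + 3.85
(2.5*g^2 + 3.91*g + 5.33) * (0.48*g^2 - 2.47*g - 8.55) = 1.2*g^4 - 4.2982*g^3 - 28.4743*g^2 - 46.5956*g - 45.5715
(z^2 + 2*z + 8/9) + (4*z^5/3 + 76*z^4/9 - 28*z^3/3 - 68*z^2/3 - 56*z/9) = 4*z^5/3 + 76*z^4/9 - 28*z^3/3 - 65*z^2/3 - 38*z/9 + 8/9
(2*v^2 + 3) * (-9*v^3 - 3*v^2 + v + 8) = -18*v^5 - 6*v^4 - 25*v^3 + 7*v^2 + 3*v + 24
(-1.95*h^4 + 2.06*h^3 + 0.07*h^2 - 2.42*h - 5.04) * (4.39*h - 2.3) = -8.5605*h^5 + 13.5284*h^4 - 4.4307*h^3 - 10.7848*h^2 - 16.5596*h + 11.592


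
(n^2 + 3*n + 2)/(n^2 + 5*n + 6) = (n + 1)/(n + 3)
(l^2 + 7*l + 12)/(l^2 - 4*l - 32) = (l + 3)/(l - 8)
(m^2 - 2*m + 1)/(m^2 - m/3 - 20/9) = 9*(-m^2 + 2*m - 1)/(-9*m^2 + 3*m + 20)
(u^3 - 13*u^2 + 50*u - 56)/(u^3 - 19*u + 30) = (u^2 - 11*u + 28)/(u^2 + 2*u - 15)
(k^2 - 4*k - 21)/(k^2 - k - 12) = (k - 7)/(k - 4)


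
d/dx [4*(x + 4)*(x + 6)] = 8*x + 40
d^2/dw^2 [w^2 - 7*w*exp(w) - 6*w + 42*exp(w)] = -7*w*exp(w) + 28*exp(w) + 2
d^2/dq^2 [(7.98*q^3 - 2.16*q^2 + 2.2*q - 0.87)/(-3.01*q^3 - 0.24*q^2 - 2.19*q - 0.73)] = (50.669136*q^6 + 196.026852*q^5 + 210.034188*q^4 - 103.65978*q^3 + 13.902762*q^2 - 31.928886*q + 17.376774)/(27.270901*q^9 + 6.523272*q^8 + 60.044985*q^7 + 29.347779*q^6 + 46.851327*q^5 + 32.451858*q^4 + 17.617674*q^3 + 10.887147*q^2 + 3.501153*q + 0.389017)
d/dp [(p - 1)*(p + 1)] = 2*p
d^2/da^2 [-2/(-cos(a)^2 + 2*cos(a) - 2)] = (-23*cos(a) + 6*cos(2*a) + 3*cos(3*a) - cos(4*a) + 15)/(cos(a)^2 - 2*cos(a) + 2)^3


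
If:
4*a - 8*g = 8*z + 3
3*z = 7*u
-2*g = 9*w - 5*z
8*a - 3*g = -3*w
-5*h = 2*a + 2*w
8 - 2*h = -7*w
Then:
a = 4535/4532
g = 1745/1133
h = 347/6798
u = -687/1133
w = -3835/3399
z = -1603/1133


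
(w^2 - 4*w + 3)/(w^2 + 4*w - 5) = (w - 3)/(w + 5)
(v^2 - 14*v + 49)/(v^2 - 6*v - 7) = (v - 7)/(v + 1)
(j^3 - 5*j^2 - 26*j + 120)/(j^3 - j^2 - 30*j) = (j - 4)/j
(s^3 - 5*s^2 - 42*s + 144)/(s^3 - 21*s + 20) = (s^3 - 5*s^2 - 42*s + 144)/(s^3 - 21*s + 20)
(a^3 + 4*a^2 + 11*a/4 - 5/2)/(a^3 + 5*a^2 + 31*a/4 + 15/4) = (2*a^2 + 3*a - 2)/(2*a^2 + 5*a + 3)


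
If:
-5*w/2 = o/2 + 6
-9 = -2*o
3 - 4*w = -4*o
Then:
No Solution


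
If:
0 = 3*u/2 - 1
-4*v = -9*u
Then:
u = 2/3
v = 3/2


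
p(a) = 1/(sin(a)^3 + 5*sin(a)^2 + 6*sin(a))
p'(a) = (-3*sin(a)^2*cos(a) - 10*sin(a)*cos(a) - 6*cos(a))/(sin(a)^3 + 5*sin(a)^2 + 6*sin(a))^2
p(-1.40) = -0.50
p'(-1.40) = 0.04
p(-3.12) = -7.86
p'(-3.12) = 357.35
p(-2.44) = -0.49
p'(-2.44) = 0.14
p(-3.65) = 0.24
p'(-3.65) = 0.57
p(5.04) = -0.49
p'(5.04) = 0.06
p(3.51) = -0.64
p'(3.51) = 1.07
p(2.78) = 0.36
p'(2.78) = 1.19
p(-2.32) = -0.48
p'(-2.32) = 0.04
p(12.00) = -0.52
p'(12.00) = -0.34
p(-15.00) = -0.48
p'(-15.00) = 0.14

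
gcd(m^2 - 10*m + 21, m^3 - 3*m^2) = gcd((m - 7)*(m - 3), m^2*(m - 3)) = m - 3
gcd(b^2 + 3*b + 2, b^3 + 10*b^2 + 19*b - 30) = 1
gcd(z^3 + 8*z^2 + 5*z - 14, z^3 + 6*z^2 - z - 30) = 1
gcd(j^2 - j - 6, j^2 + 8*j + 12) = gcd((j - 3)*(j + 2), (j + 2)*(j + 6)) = j + 2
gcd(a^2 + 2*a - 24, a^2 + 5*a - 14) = 1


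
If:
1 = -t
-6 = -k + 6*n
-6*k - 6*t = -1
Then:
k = 7/6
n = -29/36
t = -1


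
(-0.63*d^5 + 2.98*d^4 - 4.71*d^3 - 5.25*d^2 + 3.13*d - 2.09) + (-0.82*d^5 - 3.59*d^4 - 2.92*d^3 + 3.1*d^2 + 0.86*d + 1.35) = -1.45*d^5 - 0.61*d^4 - 7.63*d^3 - 2.15*d^2 + 3.99*d - 0.74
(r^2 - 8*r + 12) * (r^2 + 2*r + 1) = r^4 - 6*r^3 - 3*r^2 + 16*r + 12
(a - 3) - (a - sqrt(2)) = -3 + sqrt(2)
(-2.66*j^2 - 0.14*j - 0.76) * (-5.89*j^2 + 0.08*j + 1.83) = 15.6674*j^4 + 0.6118*j^3 - 0.402600000000001*j^2 - 0.317*j - 1.3908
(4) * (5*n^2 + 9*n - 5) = 20*n^2 + 36*n - 20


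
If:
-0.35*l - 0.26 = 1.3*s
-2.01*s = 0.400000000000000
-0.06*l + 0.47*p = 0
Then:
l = -0.00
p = -0.00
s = -0.20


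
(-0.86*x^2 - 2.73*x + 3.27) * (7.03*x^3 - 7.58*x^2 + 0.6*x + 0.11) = -6.0458*x^5 - 12.6731*x^4 + 43.1655*x^3 - 26.5192*x^2 + 1.6617*x + 0.3597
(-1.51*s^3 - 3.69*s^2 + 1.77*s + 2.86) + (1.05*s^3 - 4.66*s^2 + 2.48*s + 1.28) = -0.46*s^3 - 8.35*s^2 + 4.25*s + 4.14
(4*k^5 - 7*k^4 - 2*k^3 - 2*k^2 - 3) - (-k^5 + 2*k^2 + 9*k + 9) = 5*k^5 - 7*k^4 - 2*k^3 - 4*k^2 - 9*k - 12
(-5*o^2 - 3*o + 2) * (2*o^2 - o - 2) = -10*o^4 - o^3 + 17*o^2 + 4*o - 4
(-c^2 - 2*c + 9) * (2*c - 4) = -2*c^3 + 26*c - 36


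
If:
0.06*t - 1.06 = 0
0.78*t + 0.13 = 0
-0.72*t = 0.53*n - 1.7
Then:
No Solution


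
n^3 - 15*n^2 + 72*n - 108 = (n - 6)^2*(n - 3)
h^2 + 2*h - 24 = (h - 4)*(h + 6)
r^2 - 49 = (r - 7)*(r + 7)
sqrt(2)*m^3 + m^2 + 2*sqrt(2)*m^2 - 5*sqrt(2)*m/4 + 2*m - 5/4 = (m - 1/2)*(m + 5/2)*(sqrt(2)*m + 1)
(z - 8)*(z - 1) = z^2 - 9*z + 8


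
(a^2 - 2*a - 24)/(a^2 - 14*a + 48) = (a + 4)/(a - 8)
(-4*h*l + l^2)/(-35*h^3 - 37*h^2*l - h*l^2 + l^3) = l*(4*h - l)/(35*h^3 + 37*h^2*l + h*l^2 - l^3)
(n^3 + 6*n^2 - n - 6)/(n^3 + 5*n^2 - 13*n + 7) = (n^2 + 7*n + 6)/(n^2 + 6*n - 7)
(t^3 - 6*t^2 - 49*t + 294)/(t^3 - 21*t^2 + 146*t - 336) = (t + 7)/(t - 8)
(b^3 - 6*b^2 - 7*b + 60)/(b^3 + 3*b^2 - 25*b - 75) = (b - 4)/(b + 5)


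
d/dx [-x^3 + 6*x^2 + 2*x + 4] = -3*x^2 + 12*x + 2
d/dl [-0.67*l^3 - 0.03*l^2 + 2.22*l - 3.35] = -2.01*l^2 - 0.06*l + 2.22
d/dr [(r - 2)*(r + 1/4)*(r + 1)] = 3*r^2 - 3*r/2 - 9/4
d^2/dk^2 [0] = 0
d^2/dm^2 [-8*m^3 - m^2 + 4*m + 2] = -48*m - 2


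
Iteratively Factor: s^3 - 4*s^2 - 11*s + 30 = (s + 3)*(s^2 - 7*s + 10) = (s - 5)*(s + 3)*(s - 2)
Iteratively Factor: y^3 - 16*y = (y - 4)*(y^2 + 4*y) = y*(y - 4)*(y + 4)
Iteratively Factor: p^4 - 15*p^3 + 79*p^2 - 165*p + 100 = (p - 5)*(p^3 - 10*p^2 + 29*p - 20) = (p - 5)*(p - 1)*(p^2 - 9*p + 20) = (p - 5)^2*(p - 1)*(p - 4)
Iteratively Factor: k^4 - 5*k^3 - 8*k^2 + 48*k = (k - 4)*(k^3 - k^2 - 12*k) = (k - 4)*(k + 3)*(k^2 - 4*k) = (k - 4)^2*(k + 3)*(k)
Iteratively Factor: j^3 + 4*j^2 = (j)*(j^2 + 4*j) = j^2*(j + 4)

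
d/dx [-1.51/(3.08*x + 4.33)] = 4.6508/(3.08*x + 4.33)^2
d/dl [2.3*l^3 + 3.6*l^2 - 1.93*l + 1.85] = 6.9*l^2 + 7.2*l - 1.93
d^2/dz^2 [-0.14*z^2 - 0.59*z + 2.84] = -0.280000000000000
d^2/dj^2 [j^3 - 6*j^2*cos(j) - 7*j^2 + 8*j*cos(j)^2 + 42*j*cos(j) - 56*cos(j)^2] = 6*j^2*cos(j) + 24*j*sin(j) - 42*j*cos(j) - 16*j*cos(2*j) + 6*j - 84*sin(j) - 16*sin(2*j) - 12*cos(j) + 112*cos(2*j) - 14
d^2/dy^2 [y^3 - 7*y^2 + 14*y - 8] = 6*y - 14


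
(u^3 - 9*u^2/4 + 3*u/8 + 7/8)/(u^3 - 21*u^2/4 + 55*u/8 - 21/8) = (8*u^2 - 10*u - 7)/(8*u^2 - 34*u + 21)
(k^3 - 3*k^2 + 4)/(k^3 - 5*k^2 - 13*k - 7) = (k^2 - 4*k + 4)/(k^2 - 6*k - 7)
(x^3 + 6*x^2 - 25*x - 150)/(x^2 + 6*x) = x - 25/x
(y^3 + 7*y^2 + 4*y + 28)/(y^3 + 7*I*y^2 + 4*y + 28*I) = (y + 7)/(y + 7*I)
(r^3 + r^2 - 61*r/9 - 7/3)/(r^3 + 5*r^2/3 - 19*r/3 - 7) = (r + 1/3)/(r + 1)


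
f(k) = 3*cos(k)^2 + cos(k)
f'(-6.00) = -1.89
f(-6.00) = 3.73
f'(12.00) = 3.25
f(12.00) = 2.98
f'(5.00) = 2.59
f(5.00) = 0.53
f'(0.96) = -3.64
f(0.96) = 1.56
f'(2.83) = 1.44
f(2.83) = 1.77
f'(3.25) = -0.54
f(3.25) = 1.97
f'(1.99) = 1.32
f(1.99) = 0.09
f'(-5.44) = -3.73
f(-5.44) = 1.99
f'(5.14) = 3.17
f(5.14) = 0.93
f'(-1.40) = 1.99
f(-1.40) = 0.26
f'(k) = -6*sin(k)*cos(k) - sin(k)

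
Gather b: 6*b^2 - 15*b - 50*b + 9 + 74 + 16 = 6*b^2 - 65*b + 99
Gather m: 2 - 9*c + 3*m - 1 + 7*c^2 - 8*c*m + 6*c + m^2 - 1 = 7*c^2 - 3*c + m^2 + m*(3 - 8*c)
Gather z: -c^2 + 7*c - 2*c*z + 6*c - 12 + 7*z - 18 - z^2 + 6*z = -c^2 + 13*c - z^2 + z*(13 - 2*c) - 30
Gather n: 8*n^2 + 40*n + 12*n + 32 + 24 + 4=8*n^2 + 52*n + 60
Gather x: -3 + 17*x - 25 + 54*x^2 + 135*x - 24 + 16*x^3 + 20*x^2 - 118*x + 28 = 16*x^3 + 74*x^2 + 34*x - 24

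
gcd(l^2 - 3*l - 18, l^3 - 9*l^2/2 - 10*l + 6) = l - 6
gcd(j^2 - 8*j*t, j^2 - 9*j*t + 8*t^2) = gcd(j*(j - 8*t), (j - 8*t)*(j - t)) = -j + 8*t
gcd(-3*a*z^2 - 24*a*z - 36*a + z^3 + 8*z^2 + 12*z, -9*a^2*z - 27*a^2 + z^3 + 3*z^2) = -3*a + z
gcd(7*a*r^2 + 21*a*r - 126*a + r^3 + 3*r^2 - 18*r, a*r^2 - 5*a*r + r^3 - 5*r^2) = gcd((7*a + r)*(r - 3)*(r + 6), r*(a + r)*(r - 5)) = 1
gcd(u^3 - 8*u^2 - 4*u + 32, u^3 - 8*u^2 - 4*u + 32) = u^3 - 8*u^2 - 4*u + 32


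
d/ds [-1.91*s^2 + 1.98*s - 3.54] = 1.98 - 3.82*s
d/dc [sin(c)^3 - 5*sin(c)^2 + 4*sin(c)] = (3*sin(c)^2 - 10*sin(c) + 4)*cos(c)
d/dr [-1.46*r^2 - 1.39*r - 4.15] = -2.92*r - 1.39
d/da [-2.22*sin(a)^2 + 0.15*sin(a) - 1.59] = (0.15 - 4.44*sin(a))*cos(a)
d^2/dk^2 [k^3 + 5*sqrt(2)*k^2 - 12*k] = 6*k + 10*sqrt(2)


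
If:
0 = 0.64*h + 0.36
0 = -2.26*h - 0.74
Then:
No Solution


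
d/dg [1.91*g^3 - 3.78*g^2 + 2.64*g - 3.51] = 5.73*g^2 - 7.56*g + 2.64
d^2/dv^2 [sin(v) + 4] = -sin(v)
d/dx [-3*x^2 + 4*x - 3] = 4 - 6*x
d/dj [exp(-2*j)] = -2*exp(-2*j)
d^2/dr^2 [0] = 0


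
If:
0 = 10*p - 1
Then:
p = 1/10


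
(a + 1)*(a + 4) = a^2 + 5*a + 4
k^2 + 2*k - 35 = (k - 5)*(k + 7)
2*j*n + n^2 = n*(2*j + n)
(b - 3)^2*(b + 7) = b^3 + b^2 - 33*b + 63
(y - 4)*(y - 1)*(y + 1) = y^3 - 4*y^2 - y + 4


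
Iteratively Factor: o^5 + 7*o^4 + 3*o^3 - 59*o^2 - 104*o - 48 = (o + 4)*(o^4 + 3*o^3 - 9*o^2 - 23*o - 12) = (o + 4)^2*(o^3 - o^2 - 5*o - 3) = (o + 1)*(o + 4)^2*(o^2 - 2*o - 3) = (o + 1)^2*(o + 4)^2*(o - 3)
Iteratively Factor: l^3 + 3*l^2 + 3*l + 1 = (l + 1)*(l^2 + 2*l + 1) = (l + 1)^2*(l + 1)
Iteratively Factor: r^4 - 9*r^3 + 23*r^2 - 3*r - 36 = (r - 3)*(r^3 - 6*r^2 + 5*r + 12) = (r - 4)*(r - 3)*(r^2 - 2*r - 3) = (r - 4)*(r - 3)^2*(r + 1)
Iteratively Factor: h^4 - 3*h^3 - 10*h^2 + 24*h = (h - 4)*(h^3 + h^2 - 6*h) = (h - 4)*(h - 2)*(h^2 + 3*h) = (h - 4)*(h - 2)*(h + 3)*(h)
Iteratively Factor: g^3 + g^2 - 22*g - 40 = (g + 4)*(g^2 - 3*g - 10) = (g - 5)*(g + 4)*(g + 2)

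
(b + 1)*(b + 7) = b^2 + 8*b + 7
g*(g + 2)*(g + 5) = g^3 + 7*g^2 + 10*g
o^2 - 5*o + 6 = (o - 3)*(o - 2)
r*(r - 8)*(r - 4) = r^3 - 12*r^2 + 32*r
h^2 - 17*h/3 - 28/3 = (h - 7)*(h + 4/3)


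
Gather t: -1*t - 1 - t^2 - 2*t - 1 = -t^2 - 3*t - 2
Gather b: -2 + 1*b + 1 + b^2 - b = b^2 - 1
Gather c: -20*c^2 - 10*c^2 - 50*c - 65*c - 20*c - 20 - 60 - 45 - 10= -30*c^2 - 135*c - 135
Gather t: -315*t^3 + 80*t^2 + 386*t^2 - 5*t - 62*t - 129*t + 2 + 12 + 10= -315*t^3 + 466*t^2 - 196*t + 24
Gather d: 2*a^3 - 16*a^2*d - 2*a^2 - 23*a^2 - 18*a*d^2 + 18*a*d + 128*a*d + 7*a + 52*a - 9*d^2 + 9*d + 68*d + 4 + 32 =2*a^3 - 25*a^2 + 59*a + d^2*(-18*a - 9) + d*(-16*a^2 + 146*a + 77) + 36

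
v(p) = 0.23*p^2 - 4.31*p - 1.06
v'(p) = 0.46*p - 4.31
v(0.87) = -4.64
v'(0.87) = -3.91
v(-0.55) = 1.38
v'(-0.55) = -4.56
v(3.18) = -12.44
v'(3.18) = -2.85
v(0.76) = -4.20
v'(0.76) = -3.96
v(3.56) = -13.49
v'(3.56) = -2.67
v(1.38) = -6.57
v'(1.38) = -3.68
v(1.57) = -7.26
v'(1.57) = -3.59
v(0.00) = -1.06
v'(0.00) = -4.31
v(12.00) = -19.66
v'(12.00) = 1.21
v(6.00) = -18.64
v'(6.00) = -1.55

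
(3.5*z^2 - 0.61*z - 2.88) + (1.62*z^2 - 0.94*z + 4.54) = 5.12*z^2 - 1.55*z + 1.66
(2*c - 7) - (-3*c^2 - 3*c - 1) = 3*c^2 + 5*c - 6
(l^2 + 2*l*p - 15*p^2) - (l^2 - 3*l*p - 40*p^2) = 5*l*p + 25*p^2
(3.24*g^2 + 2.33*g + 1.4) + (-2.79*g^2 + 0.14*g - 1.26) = 0.45*g^2 + 2.47*g + 0.14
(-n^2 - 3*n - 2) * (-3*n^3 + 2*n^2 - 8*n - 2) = 3*n^5 + 7*n^4 + 8*n^3 + 22*n^2 + 22*n + 4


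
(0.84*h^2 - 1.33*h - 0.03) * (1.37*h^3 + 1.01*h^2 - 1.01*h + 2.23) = 1.1508*h^5 - 0.9737*h^4 - 2.2328*h^3 + 3.1862*h^2 - 2.9356*h - 0.0669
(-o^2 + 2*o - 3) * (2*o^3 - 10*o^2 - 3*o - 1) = -2*o^5 + 14*o^4 - 23*o^3 + 25*o^2 + 7*o + 3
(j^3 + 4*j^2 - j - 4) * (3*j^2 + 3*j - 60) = 3*j^5 + 15*j^4 - 51*j^3 - 255*j^2 + 48*j + 240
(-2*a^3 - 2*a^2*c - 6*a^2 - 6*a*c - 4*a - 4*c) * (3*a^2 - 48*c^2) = -6*a^5 - 6*a^4*c - 18*a^4 + 96*a^3*c^2 - 18*a^3*c - 12*a^3 + 96*a^2*c^3 + 288*a^2*c^2 - 12*a^2*c + 288*a*c^3 + 192*a*c^2 + 192*c^3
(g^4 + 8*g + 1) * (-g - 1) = -g^5 - g^4 - 8*g^2 - 9*g - 1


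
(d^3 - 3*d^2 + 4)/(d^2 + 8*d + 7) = (d^2 - 4*d + 4)/(d + 7)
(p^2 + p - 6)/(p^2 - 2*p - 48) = (-p^2 - p + 6)/(-p^2 + 2*p + 48)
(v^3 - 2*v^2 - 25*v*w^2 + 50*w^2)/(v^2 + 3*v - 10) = (v^2 - 25*w^2)/(v + 5)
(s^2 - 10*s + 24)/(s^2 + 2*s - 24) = (s - 6)/(s + 6)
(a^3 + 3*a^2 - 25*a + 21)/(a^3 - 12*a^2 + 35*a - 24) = (a + 7)/(a - 8)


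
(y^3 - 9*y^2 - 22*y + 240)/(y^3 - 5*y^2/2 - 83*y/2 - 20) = 2*(y - 6)/(2*y + 1)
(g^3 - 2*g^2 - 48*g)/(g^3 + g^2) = (g^2 - 2*g - 48)/(g*(g + 1))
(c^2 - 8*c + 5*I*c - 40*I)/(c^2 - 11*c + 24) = (c + 5*I)/(c - 3)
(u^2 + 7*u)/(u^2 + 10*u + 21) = u/(u + 3)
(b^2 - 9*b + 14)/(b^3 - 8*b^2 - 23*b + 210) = (b - 2)/(b^2 - b - 30)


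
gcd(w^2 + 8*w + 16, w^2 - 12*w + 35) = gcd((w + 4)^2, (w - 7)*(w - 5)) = 1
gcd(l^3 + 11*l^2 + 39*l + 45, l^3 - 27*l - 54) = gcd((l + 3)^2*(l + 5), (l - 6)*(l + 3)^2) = l^2 + 6*l + 9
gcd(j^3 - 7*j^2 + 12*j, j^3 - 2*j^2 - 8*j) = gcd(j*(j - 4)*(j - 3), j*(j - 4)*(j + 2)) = j^2 - 4*j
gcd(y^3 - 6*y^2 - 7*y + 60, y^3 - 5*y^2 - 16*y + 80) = y^2 - 9*y + 20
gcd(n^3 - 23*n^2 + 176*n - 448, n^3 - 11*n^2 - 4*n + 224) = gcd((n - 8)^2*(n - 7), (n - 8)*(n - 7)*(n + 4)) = n^2 - 15*n + 56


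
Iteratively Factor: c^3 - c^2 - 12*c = (c - 4)*(c^2 + 3*c) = c*(c - 4)*(c + 3)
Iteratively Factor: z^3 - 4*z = (z)*(z^2 - 4) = z*(z - 2)*(z + 2)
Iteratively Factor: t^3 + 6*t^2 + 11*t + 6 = (t + 3)*(t^2 + 3*t + 2) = (t + 1)*(t + 3)*(t + 2)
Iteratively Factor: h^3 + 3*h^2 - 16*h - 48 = (h + 4)*(h^2 - h - 12) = (h - 4)*(h + 4)*(h + 3)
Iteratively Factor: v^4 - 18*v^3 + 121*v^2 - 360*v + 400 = (v - 4)*(v^3 - 14*v^2 + 65*v - 100) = (v - 5)*(v - 4)*(v^2 - 9*v + 20) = (v - 5)^2*(v - 4)*(v - 4)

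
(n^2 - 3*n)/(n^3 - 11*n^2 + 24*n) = 1/(n - 8)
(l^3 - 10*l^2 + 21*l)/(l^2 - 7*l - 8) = l*(-l^2 + 10*l - 21)/(-l^2 + 7*l + 8)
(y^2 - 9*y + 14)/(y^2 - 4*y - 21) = (y - 2)/(y + 3)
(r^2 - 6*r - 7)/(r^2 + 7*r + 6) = (r - 7)/(r + 6)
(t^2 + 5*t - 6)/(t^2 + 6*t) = (t - 1)/t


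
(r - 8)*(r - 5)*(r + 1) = r^3 - 12*r^2 + 27*r + 40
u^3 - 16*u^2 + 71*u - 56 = (u - 8)*(u - 7)*(u - 1)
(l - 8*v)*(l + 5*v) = l^2 - 3*l*v - 40*v^2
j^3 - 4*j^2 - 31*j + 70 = (j - 7)*(j - 2)*(j + 5)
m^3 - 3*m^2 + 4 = (m - 2)^2*(m + 1)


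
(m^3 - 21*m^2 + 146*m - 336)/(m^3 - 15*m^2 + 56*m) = (m - 6)/m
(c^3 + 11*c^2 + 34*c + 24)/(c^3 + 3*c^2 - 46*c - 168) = (c + 1)/(c - 7)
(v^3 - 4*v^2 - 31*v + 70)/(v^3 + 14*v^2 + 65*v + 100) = (v^2 - 9*v + 14)/(v^2 + 9*v + 20)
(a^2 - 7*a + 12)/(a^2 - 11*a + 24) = (a - 4)/(a - 8)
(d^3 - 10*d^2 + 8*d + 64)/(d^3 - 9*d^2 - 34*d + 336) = (d^2 - 2*d - 8)/(d^2 - d - 42)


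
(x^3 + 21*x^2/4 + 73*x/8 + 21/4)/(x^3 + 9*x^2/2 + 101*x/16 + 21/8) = 2*(2*x + 3)/(4*x + 3)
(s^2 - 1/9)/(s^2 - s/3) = (s + 1/3)/s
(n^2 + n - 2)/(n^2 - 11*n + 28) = (n^2 + n - 2)/(n^2 - 11*n + 28)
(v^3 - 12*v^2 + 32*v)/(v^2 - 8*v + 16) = v*(v - 8)/(v - 4)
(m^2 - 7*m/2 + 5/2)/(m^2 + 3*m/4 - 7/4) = 2*(2*m - 5)/(4*m + 7)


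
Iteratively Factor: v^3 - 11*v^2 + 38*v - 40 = (v - 5)*(v^2 - 6*v + 8) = (v - 5)*(v - 2)*(v - 4)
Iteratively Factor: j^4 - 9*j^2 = (j)*(j^3 - 9*j) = j^2*(j^2 - 9) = j^2*(j - 3)*(j + 3)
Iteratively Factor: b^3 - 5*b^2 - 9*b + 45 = (b - 3)*(b^2 - 2*b - 15) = (b - 5)*(b - 3)*(b + 3)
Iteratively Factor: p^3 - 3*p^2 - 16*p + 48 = (p + 4)*(p^2 - 7*p + 12) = (p - 3)*(p + 4)*(p - 4)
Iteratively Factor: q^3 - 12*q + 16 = (q - 2)*(q^2 + 2*q - 8) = (q - 2)*(q + 4)*(q - 2)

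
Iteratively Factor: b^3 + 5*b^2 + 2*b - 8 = (b + 4)*(b^2 + b - 2) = (b - 1)*(b + 4)*(b + 2)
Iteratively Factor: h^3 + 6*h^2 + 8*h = (h + 2)*(h^2 + 4*h) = (h + 2)*(h + 4)*(h)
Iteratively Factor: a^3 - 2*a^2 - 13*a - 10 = (a + 2)*(a^2 - 4*a - 5) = (a + 1)*(a + 2)*(a - 5)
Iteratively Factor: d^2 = (d)*(d)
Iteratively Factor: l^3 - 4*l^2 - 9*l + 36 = (l - 4)*(l^2 - 9) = (l - 4)*(l - 3)*(l + 3)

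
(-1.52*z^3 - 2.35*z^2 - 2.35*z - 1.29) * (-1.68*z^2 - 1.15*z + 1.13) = 2.5536*z^5 + 5.696*z^4 + 4.9329*z^3 + 2.2142*z^2 - 1.172*z - 1.4577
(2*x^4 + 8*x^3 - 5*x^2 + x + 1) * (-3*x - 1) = -6*x^5 - 26*x^4 + 7*x^3 + 2*x^2 - 4*x - 1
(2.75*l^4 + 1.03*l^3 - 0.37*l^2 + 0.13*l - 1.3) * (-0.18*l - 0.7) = -0.495*l^5 - 2.1104*l^4 - 0.6544*l^3 + 0.2356*l^2 + 0.143*l + 0.91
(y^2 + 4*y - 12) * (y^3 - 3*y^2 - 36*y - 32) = y^5 + y^4 - 60*y^3 - 140*y^2 + 304*y + 384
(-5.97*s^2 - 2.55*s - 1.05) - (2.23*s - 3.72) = -5.97*s^2 - 4.78*s + 2.67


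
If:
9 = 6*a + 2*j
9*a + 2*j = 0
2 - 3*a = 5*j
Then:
No Solution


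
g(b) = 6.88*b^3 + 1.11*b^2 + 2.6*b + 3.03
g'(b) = 20.64*b^2 + 2.22*b + 2.6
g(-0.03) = 2.95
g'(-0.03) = 2.55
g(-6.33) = -1713.97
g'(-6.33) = 815.57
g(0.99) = 13.37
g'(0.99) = 25.03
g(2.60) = 138.22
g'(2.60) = 147.90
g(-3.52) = -292.43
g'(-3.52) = 250.52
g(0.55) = 5.94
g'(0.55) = 10.06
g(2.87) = 182.28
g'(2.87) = 178.98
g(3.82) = 412.67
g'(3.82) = 312.27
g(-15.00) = -23006.22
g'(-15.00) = 4613.30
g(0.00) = 3.03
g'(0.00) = 2.60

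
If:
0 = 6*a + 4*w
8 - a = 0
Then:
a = 8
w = -12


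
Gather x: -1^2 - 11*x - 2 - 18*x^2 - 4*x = -18*x^2 - 15*x - 3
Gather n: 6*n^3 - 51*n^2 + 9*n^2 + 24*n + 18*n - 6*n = 6*n^3 - 42*n^2 + 36*n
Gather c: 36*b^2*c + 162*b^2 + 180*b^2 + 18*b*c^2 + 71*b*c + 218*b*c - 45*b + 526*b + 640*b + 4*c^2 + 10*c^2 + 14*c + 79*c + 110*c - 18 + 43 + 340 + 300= 342*b^2 + 1121*b + c^2*(18*b + 14) + c*(36*b^2 + 289*b + 203) + 665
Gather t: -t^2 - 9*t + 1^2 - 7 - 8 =-t^2 - 9*t - 14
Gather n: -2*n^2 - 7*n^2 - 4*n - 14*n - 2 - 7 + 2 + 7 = -9*n^2 - 18*n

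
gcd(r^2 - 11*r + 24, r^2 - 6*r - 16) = r - 8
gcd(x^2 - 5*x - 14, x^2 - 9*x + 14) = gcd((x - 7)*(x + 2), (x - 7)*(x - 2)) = x - 7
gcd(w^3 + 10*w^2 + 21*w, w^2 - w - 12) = w + 3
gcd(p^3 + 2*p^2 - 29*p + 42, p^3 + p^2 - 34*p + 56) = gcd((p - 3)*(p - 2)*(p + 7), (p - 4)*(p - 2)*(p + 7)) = p^2 + 5*p - 14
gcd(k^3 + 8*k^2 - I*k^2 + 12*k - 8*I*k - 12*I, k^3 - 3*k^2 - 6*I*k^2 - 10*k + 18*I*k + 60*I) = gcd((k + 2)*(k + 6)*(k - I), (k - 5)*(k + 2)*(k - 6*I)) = k + 2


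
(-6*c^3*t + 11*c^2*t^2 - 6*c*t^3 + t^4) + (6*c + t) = -6*c^3*t + 11*c^2*t^2 - 6*c*t^3 + 6*c + t^4 + t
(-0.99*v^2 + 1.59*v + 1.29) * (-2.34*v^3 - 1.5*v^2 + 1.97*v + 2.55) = 2.3166*v^5 - 2.2356*v^4 - 7.3539*v^3 - 1.3272*v^2 + 6.5958*v + 3.2895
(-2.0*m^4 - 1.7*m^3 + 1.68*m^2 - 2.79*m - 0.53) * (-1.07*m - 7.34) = 2.14*m^5 + 16.499*m^4 + 10.6804*m^3 - 9.3459*m^2 + 21.0457*m + 3.8902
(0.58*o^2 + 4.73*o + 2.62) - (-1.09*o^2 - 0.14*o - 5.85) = 1.67*o^2 + 4.87*o + 8.47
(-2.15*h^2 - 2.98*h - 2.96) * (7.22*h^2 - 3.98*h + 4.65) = -15.523*h^4 - 12.9586*h^3 - 19.5083*h^2 - 2.0762*h - 13.764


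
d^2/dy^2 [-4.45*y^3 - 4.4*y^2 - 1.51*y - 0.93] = -26.7*y - 8.8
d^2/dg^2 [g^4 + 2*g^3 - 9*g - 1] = 12*g*(g + 1)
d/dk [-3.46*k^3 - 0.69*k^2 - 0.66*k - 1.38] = -10.38*k^2 - 1.38*k - 0.66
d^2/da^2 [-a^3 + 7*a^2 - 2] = 14 - 6*a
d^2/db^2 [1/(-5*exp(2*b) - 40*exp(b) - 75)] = 4*((exp(b) + 2)*(exp(2*b) + 8*exp(b) + 15) - 2*(exp(b) + 4)^2*exp(b))*exp(b)/(5*(exp(2*b) + 8*exp(b) + 15)^3)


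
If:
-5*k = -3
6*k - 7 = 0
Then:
No Solution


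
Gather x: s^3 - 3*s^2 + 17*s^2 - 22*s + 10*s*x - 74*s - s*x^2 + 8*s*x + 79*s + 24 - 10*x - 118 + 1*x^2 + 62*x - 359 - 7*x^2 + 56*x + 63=s^3 + 14*s^2 - 17*s + x^2*(-s - 6) + x*(18*s + 108) - 390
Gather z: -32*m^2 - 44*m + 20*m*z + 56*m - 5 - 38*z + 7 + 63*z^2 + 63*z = -32*m^2 + 12*m + 63*z^2 + z*(20*m + 25) + 2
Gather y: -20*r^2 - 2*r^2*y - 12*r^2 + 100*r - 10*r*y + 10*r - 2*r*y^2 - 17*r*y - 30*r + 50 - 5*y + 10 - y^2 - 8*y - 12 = -32*r^2 + 80*r + y^2*(-2*r - 1) + y*(-2*r^2 - 27*r - 13) + 48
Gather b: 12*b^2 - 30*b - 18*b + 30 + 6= 12*b^2 - 48*b + 36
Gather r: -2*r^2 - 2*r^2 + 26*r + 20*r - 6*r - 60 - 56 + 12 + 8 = -4*r^2 + 40*r - 96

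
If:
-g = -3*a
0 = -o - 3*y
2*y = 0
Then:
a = g/3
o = 0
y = 0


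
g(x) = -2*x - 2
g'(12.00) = -2.00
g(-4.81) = 7.62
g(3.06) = -8.12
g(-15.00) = 28.00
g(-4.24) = 6.48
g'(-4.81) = -2.00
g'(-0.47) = -2.00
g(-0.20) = -1.60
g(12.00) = -26.00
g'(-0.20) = -2.00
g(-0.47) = -1.06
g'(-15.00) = -2.00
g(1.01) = -4.02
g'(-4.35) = -2.00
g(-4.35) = 6.70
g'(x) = -2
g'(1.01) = -2.00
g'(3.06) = -2.00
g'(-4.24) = -2.00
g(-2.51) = 3.02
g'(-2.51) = -2.00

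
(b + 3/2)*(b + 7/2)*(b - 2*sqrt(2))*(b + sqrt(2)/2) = b^4 - 3*sqrt(2)*b^3/2 + 5*b^3 - 15*sqrt(2)*b^2/2 + 13*b^2/4 - 63*sqrt(2)*b/8 - 10*b - 21/2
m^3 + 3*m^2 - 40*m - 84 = (m - 6)*(m + 2)*(m + 7)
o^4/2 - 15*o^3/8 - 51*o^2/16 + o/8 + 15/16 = (o/2 + 1/2)*(o - 5)*(o - 1/2)*(o + 3/4)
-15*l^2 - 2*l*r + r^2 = (-5*l + r)*(3*l + r)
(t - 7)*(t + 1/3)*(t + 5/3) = t^3 - 5*t^2 - 121*t/9 - 35/9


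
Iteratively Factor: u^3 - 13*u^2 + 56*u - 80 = (u - 5)*(u^2 - 8*u + 16) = (u - 5)*(u - 4)*(u - 4)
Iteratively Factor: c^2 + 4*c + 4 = (c + 2)*(c + 2)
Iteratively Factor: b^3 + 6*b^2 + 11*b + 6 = (b + 1)*(b^2 + 5*b + 6) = (b + 1)*(b + 2)*(b + 3)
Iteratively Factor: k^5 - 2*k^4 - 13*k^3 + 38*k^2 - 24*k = (k - 1)*(k^4 - k^3 - 14*k^2 + 24*k) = (k - 2)*(k - 1)*(k^3 + k^2 - 12*k) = (k - 3)*(k - 2)*(k - 1)*(k^2 + 4*k) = (k - 3)*(k - 2)*(k - 1)*(k + 4)*(k)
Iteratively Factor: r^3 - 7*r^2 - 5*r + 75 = (r + 3)*(r^2 - 10*r + 25) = (r - 5)*(r + 3)*(r - 5)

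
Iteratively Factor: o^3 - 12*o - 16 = (o + 2)*(o^2 - 2*o - 8) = (o - 4)*(o + 2)*(o + 2)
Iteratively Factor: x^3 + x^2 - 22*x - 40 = (x + 2)*(x^2 - x - 20) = (x - 5)*(x + 2)*(x + 4)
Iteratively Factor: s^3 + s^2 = (s)*(s^2 + s) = s^2*(s + 1)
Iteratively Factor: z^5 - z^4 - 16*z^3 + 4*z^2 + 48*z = (z + 3)*(z^4 - 4*z^3 - 4*z^2 + 16*z) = (z + 2)*(z + 3)*(z^3 - 6*z^2 + 8*z) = (z - 2)*(z + 2)*(z + 3)*(z^2 - 4*z) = (z - 4)*(z - 2)*(z + 2)*(z + 3)*(z)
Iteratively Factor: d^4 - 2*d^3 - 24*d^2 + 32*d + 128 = (d - 4)*(d^3 + 2*d^2 - 16*d - 32) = (d - 4)^2*(d^2 + 6*d + 8) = (d - 4)^2*(d + 4)*(d + 2)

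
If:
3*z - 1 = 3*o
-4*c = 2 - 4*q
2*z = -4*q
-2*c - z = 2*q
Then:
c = 0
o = -4/3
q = 1/2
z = -1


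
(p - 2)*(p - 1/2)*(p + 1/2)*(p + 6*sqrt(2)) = p^4 - 2*p^3 + 6*sqrt(2)*p^3 - 12*sqrt(2)*p^2 - p^2/4 - 3*sqrt(2)*p/2 + p/2 + 3*sqrt(2)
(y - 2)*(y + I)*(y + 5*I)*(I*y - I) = I*y^4 - 6*y^3 - 3*I*y^3 + 18*y^2 - 3*I*y^2 - 12*y + 15*I*y - 10*I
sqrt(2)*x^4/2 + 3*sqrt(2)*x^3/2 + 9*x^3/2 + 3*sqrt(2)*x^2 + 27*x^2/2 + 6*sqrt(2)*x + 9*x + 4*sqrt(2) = (x/2 + 1)*(x + 1)*(x + 4*sqrt(2))*(sqrt(2)*x + 1)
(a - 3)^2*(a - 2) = a^3 - 8*a^2 + 21*a - 18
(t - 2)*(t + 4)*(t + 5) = t^3 + 7*t^2 + 2*t - 40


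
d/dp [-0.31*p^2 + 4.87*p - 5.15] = 4.87 - 0.62*p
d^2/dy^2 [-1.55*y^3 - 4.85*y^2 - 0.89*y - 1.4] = -9.3*y - 9.7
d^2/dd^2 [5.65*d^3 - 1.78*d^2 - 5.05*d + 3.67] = 33.9*d - 3.56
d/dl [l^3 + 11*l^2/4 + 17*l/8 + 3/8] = 3*l^2 + 11*l/2 + 17/8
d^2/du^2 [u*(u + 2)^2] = 6*u + 8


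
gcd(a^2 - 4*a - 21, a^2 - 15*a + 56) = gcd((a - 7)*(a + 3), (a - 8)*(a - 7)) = a - 7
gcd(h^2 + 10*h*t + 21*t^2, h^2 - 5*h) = 1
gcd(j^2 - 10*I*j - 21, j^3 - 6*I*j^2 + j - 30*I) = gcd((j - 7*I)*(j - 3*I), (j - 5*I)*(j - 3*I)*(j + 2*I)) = j - 3*I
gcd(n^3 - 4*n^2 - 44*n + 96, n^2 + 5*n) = 1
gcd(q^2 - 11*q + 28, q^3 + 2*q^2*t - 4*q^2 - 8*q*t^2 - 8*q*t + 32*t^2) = q - 4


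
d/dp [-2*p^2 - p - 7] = -4*p - 1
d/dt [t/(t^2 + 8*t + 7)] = (7 - t^2)/(t^4 + 16*t^3 + 78*t^2 + 112*t + 49)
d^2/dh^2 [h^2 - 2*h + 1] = 2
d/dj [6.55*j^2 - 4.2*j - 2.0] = 13.1*j - 4.2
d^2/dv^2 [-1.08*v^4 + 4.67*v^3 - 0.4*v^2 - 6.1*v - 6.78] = -12.96*v^2 + 28.02*v - 0.8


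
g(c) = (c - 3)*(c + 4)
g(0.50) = -11.25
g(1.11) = -9.66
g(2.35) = -4.13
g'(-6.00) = -11.00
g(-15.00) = 198.00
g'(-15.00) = -29.00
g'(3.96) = 8.92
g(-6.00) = 18.00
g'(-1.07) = -1.14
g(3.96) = 7.64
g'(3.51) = 8.02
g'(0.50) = 2.00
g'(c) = 2*c + 1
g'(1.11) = 3.22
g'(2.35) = 5.70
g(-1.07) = -11.93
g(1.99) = -6.05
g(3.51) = 3.83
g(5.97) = 29.61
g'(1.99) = 4.98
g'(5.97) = 12.94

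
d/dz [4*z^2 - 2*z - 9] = 8*z - 2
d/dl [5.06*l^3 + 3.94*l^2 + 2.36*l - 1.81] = 15.18*l^2 + 7.88*l + 2.36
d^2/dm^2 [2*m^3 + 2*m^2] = 12*m + 4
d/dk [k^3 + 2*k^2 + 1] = k*(3*k + 4)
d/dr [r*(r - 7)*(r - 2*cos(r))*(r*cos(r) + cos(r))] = r*(r - 7)*(r + 1)*(sin(2*r) + cos(r)) - r*(r - 7)*(r - 2*cos(r))*(r*sin(r) - sqrt(2)*cos(r + pi/4)) + r*(r + 1)*(r - 2*cos(r))*cos(r) + (r - 7)*(r + 1)*(r - 2*cos(r))*cos(r)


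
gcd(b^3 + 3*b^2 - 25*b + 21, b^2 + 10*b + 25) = 1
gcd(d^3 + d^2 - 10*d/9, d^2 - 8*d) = d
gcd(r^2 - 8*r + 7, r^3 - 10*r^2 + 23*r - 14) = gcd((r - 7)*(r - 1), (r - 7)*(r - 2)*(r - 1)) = r^2 - 8*r + 7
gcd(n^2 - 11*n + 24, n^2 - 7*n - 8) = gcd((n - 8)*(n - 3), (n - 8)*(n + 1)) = n - 8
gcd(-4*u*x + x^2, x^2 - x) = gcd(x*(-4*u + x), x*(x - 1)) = x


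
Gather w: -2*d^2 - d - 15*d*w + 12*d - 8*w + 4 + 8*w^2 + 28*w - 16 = -2*d^2 + 11*d + 8*w^2 + w*(20 - 15*d) - 12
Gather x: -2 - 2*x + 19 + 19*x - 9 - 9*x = 8*x + 8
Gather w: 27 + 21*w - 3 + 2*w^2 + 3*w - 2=2*w^2 + 24*w + 22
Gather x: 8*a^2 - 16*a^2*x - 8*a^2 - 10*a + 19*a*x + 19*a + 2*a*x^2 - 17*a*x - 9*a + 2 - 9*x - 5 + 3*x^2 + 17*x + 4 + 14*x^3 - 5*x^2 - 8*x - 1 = 14*x^3 + x^2*(2*a - 2) + x*(-16*a^2 + 2*a)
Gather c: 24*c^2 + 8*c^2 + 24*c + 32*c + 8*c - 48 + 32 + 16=32*c^2 + 64*c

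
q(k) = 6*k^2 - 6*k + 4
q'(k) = 12*k - 6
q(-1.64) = 29.98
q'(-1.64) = -25.68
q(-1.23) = 20.46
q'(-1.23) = -20.76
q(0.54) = 2.51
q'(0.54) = 0.48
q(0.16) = 3.19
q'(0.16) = -4.08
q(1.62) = 10.03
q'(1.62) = 13.44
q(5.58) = 157.34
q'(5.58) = 60.96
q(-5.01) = 184.66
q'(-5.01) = -66.12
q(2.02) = 16.36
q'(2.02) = 18.24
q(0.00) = 4.00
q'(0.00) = -6.00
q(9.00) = 436.00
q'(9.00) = 102.00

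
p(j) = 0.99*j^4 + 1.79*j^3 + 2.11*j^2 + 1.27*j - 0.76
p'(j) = 3.96*j^3 + 5.37*j^2 + 4.22*j + 1.27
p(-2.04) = 7.38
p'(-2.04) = -18.61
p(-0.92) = -0.83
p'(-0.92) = -1.15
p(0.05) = -0.69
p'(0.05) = 1.49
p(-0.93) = -0.82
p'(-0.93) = -1.20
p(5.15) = 1002.65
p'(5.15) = 706.33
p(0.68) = 1.85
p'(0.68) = 7.87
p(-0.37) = -1.01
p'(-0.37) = 0.24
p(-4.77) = 359.44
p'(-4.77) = -326.46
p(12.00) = 23940.08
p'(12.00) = 7668.07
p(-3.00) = 46.28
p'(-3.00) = -69.98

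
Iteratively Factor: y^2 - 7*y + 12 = (y - 4)*(y - 3)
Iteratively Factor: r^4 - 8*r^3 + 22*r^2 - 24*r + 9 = (r - 3)*(r^3 - 5*r^2 + 7*r - 3) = (r - 3)^2*(r^2 - 2*r + 1) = (r - 3)^2*(r - 1)*(r - 1)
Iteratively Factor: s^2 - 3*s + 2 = (s - 1)*(s - 2)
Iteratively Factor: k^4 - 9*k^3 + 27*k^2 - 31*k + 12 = (k - 4)*(k^3 - 5*k^2 + 7*k - 3) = (k - 4)*(k - 1)*(k^2 - 4*k + 3) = (k - 4)*(k - 3)*(k - 1)*(k - 1)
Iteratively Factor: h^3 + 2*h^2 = (h)*(h^2 + 2*h) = h*(h + 2)*(h)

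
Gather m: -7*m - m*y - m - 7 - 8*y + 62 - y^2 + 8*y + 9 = m*(-y - 8) - y^2 + 64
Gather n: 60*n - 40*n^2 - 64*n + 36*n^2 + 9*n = -4*n^2 + 5*n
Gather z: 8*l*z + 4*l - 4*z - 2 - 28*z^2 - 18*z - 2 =4*l - 28*z^2 + z*(8*l - 22) - 4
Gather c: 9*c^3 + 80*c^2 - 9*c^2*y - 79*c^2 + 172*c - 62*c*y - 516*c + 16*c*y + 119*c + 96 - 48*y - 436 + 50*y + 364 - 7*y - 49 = 9*c^3 + c^2*(1 - 9*y) + c*(-46*y - 225) - 5*y - 25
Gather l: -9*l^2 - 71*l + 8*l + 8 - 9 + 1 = -9*l^2 - 63*l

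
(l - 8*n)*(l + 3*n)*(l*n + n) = l^3*n - 5*l^2*n^2 + l^2*n - 24*l*n^3 - 5*l*n^2 - 24*n^3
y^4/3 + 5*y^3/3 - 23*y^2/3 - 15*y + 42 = (y/3 + 1)*(y - 3)*(y - 2)*(y + 7)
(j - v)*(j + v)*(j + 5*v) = j^3 + 5*j^2*v - j*v^2 - 5*v^3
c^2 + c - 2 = (c - 1)*(c + 2)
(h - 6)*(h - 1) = h^2 - 7*h + 6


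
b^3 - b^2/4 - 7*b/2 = b*(b - 2)*(b + 7/4)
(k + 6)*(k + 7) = k^2 + 13*k + 42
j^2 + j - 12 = (j - 3)*(j + 4)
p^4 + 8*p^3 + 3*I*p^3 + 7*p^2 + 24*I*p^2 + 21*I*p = p*(p + 1)*(p + 7)*(p + 3*I)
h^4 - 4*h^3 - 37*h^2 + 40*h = h*(h - 8)*(h - 1)*(h + 5)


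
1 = 1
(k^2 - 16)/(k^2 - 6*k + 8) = (k + 4)/(k - 2)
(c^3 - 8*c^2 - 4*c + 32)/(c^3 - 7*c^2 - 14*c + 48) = (c + 2)/(c + 3)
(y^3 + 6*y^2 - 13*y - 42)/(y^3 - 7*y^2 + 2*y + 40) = (y^2 + 4*y - 21)/(y^2 - 9*y + 20)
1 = 1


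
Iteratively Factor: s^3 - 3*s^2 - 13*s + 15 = (s - 1)*(s^2 - 2*s - 15) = (s - 5)*(s - 1)*(s + 3)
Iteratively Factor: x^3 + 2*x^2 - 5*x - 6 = (x - 2)*(x^2 + 4*x + 3) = (x - 2)*(x + 1)*(x + 3)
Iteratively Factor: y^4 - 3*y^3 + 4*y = (y)*(y^3 - 3*y^2 + 4) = y*(y - 2)*(y^2 - y - 2) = y*(y - 2)^2*(y + 1)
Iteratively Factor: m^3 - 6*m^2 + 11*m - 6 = (m - 1)*(m^2 - 5*m + 6) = (m - 2)*(m - 1)*(m - 3)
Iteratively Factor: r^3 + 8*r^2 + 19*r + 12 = (r + 3)*(r^2 + 5*r + 4) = (r + 3)*(r + 4)*(r + 1)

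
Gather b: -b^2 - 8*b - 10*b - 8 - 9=-b^2 - 18*b - 17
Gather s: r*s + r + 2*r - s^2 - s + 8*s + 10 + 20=3*r - s^2 + s*(r + 7) + 30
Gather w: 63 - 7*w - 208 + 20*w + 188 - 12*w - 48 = w - 5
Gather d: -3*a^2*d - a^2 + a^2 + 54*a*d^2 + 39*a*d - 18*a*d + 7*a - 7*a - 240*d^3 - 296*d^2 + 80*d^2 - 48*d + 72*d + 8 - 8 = -240*d^3 + d^2*(54*a - 216) + d*(-3*a^2 + 21*a + 24)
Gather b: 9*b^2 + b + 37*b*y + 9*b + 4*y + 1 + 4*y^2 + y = 9*b^2 + b*(37*y + 10) + 4*y^2 + 5*y + 1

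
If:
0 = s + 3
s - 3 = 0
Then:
No Solution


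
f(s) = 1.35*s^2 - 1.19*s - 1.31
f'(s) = 2.7*s - 1.19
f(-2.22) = 7.99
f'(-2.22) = -7.18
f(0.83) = -1.37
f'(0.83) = 1.05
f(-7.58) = 85.28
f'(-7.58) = -21.66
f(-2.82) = 12.78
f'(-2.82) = -8.80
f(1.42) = -0.28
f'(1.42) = 2.64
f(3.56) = 11.56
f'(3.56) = 8.42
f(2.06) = 1.97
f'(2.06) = 4.37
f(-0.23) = -0.96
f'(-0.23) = -1.81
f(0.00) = -1.31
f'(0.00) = -1.19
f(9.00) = 97.33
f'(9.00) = 23.11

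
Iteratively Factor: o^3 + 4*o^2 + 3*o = (o + 3)*(o^2 + o) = o*(o + 3)*(o + 1)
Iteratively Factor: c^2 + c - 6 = (c - 2)*(c + 3)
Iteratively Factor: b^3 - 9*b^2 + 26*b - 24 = (b - 3)*(b^2 - 6*b + 8) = (b - 3)*(b - 2)*(b - 4)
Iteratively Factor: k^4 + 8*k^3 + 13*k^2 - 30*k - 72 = (k + 4)*(k^3 + 4*k^2 - 3*k - 18) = (k + 3)*(k + 4)*(k^2 + k - 6) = (k - 2)*(k + 3)*(k + 4)*(k + 3)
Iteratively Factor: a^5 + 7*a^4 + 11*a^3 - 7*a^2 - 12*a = (a - 1)*(a^4 + 8*a^3 + 19*a^2 + 12*a) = (a - 1)*(a + 4)*(a^3 + 4*a^2 + 3*a) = (a - 1)*(a + 3)*(a + 4)*(a^2 + a) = a*(a - 1)*(a + 3)*(a + 4)*(a + 1)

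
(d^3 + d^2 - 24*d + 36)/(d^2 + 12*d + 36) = (d^2 - 5*d + 6)/(d + 6)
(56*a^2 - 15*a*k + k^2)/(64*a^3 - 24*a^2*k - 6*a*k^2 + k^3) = (7*a - k)/(8*a^2 - 2*a*k - k^2)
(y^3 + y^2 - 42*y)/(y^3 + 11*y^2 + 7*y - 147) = y*(y - 6)/(y^2 + 4*y - 21)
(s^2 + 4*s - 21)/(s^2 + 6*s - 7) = (s - 3)/(s - 1)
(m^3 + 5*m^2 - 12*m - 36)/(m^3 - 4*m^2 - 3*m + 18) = (m + 6)/(m - 3)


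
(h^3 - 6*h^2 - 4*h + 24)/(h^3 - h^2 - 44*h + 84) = (h + 2)/(h + 7)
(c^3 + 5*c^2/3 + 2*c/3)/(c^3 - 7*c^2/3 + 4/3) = c*(c + 1)/(c^2 - 3*c + 2)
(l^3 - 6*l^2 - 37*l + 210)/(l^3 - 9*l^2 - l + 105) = (l + 6)/(l + 3)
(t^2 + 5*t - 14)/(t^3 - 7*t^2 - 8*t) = (-t^2 - 5*t + 14)/(t*(-t^2 + 7*t + 8))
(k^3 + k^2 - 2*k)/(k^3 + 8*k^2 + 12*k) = (k - 1)/(k + 6)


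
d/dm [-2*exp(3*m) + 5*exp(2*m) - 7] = (10 - 6*exp(m))*exp(2*m)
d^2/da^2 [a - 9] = 0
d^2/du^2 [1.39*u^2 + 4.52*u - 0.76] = 2.78000000000000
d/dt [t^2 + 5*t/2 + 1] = 2*t + 5/2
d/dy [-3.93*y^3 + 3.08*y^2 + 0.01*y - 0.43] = -11.79*y^2 + 6.16*y + 0.01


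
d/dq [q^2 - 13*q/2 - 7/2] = 2*q - 13/2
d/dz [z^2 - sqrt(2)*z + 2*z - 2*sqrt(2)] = 2*z - sqrt(2) + 2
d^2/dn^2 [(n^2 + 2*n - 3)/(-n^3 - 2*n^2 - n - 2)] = 2*(-n^6 - 6*n^5 + 9*n^4 + 58*n^3 + 81*n^2 + 24*n - 9)/(n^9 + 6*n^8 + 15*n^7 + 26*n^6 + 39*n^5 + 42*n^4 + 37*n^3 + 30*n^2 + 12*n + 8)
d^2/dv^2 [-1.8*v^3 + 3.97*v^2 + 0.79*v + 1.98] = 7.94 - 10.8*v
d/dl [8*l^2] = 16*l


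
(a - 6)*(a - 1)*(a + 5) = a^3 - 2*a^2 - 29*a + 30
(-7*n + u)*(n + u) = -7*n^2 - 6*n*u + u^2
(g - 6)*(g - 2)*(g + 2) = g^3 - 6*g^2 - 4*g + 24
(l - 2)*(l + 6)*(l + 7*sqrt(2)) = l^3 + 4*l^2 + 7*sqrt(2)*l^2 - 12*l + 28*sqrt(2)*l - 84*sqrt(2)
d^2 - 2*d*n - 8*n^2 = (d - 4*n)*(d + 2*n)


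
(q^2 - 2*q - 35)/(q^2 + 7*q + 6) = (q^2 - 2*q - 35)/(q^2 + 7*q + 6)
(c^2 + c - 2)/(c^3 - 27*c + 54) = (c^2 + c - 2)/(c^3 - 27*c + 54)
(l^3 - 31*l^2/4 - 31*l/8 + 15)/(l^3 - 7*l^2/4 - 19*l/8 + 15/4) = (l - 8)/(l - 2)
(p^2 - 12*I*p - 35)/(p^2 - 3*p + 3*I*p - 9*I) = (p^2 - 12*I*p - 35)/(p^2 + 3*p*(-1 + I) - 9*I)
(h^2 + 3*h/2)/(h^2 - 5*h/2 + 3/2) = h*(2*h + 3)/(2*h^2 - 5*h + 3)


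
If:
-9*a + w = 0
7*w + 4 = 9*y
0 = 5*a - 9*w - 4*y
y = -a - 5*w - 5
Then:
No Solution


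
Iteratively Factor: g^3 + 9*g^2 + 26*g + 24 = (g + 2)*(g^2 + 7*g + 12) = (g + 2)*(g + 3)*(g + 4)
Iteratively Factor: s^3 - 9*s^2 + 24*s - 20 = (s - 5)*(s^2 - 4*s + 4) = (s - 5)*(s - 2)*(s - 2)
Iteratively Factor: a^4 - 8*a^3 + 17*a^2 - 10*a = (a)*(a^3 - 8*a^2 + 17*a - 10) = a*(a - 2)*(a^2 - 6*a + 5) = a*(a - 5)*(a - 2)*(a - 1)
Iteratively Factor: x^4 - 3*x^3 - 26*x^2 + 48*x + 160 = (x - 5)*(x^3 + 2*x^2 - 16*x - 32) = (x - 5)*(x + 2)*(x^2 - 16) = (x - 5)*(x + 2)*(x + 4)*(x - 4)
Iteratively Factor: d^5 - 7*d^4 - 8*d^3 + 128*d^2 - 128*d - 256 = (d - 4)*(d^4 - 3*d^3 - 20*d^2 + 48*d + 64) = (d - 4)*(d + 1)*(d^3 - 4*d^2 - 16*d + 64) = (d - 4)*(d + 1)*(d + 4)*(d^2 - 8*d + 16) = (d - 4)^2*(d + 1)*(d + 4)*(d - 4)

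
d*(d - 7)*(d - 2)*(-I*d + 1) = -I*d^4 + d^3 + 9*I*d^3 - 9*d^2 - 14*I*d^2 + 14*d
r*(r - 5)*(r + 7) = r^3 + 2*r^2 - 35*r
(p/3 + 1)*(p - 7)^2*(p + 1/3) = p^4/3 - 32*p^3/9 + 10*p^2/9 + 448*p/9 + 49/3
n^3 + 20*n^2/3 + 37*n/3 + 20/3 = (n + 1)*(n + 5/3)*(n + 4)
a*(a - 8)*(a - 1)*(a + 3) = a^4 - 6*a^3 - 19*a^2 + 24*a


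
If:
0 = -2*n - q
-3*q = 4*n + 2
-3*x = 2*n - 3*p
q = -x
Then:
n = 1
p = 8/3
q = -2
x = 2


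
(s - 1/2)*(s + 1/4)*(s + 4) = s^3 + 15*s^2/4 - 9*s/8 - 1/2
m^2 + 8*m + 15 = (m + 3)*(m + 5)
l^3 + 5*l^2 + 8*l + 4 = (l + 1)*(l + 2)^2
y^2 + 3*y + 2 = (y + 1)*(y + 2)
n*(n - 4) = n^2 - 4*n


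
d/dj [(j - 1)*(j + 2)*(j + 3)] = 3*j^2 + 8*j + 1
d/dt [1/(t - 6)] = -1/(t - 6)^2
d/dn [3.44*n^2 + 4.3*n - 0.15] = 6.88*n + 4.3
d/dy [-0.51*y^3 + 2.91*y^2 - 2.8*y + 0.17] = -1.53*y^2 + 5.82*y - 2.8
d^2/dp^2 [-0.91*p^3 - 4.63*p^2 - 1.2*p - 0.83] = -5.46*p - 9.26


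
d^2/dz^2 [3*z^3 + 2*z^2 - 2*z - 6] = 18*z + 4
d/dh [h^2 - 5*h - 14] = 2*h - 5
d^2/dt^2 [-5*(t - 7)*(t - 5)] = -10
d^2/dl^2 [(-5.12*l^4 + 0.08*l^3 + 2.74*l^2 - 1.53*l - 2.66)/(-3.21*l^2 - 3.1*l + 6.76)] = (105.513984*l^6 + 305.69472*l^5 - 371.392512*l^4 - 1635.66303*l^3 + 2625.431436*l^2 + 336.08544*l - 19.730416)/(33.076161*l^6 + 95.82813*l^5 - 116.422848*l^4 - 373.82156*l^3 + 245.177088*l^2 + 424.98768*l - 308.915776)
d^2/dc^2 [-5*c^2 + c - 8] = -10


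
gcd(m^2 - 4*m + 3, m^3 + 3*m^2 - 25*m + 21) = m^2 - 4*m + 3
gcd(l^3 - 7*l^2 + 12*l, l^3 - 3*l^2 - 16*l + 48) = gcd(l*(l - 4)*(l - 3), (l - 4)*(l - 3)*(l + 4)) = l^2 - 7*l + 12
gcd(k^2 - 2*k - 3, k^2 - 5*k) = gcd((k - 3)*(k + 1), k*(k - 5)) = 1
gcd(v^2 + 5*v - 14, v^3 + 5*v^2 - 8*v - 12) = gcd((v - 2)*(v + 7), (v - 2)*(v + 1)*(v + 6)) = v - 2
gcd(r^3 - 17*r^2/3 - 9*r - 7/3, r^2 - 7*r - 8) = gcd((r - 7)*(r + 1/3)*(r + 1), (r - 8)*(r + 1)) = r + 1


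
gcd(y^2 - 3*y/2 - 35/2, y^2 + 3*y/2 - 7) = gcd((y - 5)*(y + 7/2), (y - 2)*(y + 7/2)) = y + 7/2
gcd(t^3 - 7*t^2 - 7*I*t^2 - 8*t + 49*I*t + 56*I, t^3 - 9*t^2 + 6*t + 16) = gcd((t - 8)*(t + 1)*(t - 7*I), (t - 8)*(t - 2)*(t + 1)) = t^2 - 7*t - 8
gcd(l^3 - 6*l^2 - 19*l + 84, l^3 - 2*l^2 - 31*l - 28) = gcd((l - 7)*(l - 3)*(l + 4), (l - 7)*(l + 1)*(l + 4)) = l^2 - 3*l - 28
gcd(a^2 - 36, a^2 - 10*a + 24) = a - 6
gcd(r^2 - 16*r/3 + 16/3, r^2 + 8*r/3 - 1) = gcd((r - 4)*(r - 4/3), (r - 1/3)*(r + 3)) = 1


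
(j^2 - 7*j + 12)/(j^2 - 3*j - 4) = (j - 3)/(j + 1)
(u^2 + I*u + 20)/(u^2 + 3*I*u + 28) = (u + 5*I)/(u + 7*I)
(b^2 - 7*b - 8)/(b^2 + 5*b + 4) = (b - 8)/(b + 4)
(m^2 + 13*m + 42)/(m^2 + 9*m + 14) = (m + 6)/(m + 2)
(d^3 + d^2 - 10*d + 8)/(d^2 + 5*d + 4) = (d^2 - 3*d + 2)/(d + 1)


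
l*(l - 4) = l^2 - 4*l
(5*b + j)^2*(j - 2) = 25*b^2*j - 50*b^2 + 10*b*j^2 - 20*b*j + j^3 - 2*j^2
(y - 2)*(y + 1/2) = y^2 - 3*y/2 - 1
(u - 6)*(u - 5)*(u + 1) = u^3 - 10*u^2 + 19*u + 30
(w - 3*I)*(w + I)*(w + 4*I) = w^3 + 2*I*w^2 + 11*w + 12*I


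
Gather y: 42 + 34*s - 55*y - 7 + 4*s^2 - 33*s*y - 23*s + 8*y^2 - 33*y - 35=4*s^2 + 11*s + 8*y^2 + y*(-33*s - 88)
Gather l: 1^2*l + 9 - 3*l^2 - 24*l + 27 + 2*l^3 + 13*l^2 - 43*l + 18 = 2*l^3 + 10*l^2 - 66*l + 54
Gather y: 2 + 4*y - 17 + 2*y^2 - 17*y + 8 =2*y^2 - 13*y - 7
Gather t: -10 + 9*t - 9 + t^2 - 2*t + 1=t^2 + 7*t - 18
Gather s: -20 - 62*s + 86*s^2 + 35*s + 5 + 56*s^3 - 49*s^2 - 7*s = 56*s^3 + 37*s^2 - 34*s - 15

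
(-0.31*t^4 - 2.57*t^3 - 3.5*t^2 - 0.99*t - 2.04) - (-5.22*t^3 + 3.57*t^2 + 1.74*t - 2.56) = -0.31*t^4 + 2.65*t^3 - 7.07*t^2 - 2.73*t + 0.52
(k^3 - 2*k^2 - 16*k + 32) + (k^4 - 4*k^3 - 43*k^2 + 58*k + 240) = k^4 - 3*k^3 - 45*k^2 + 42*k + 272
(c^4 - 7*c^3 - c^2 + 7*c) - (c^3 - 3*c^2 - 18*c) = c^4 - 8*c^3 + 2*c^2 + 25*c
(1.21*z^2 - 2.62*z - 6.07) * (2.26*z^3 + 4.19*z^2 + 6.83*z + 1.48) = 2.7346*z^5 - 0.851299999999999*z^4 - 16.4317*z^3 - 41.5371*z^2 - 45.3357*z - 8.9836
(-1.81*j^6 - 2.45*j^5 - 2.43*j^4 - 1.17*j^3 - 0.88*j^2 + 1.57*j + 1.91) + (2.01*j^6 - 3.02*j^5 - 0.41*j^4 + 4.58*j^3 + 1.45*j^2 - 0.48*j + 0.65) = 0.2*j^6 - 5.47*j^5 - 2.84*j^4 + 3.41*j^3 + 0.57*j^2 + 1.09*j + 2.56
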